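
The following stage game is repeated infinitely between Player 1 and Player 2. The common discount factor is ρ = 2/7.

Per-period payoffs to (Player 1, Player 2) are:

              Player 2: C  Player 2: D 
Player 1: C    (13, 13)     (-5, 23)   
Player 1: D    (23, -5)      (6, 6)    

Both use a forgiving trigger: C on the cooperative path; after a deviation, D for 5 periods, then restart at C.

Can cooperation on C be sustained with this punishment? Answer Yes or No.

A one-shot deviation gives 23 now, then 6 for 5 periods, then back to 13.
Gain from deviating: (23−13) today; loss: (13−6) in each of the next 5 periods.
No-deviation condition: (13−6)(ρ+…+ρ^5) ≥ 23−13, i.e. ρ+…+ρ^5 ≥ 10/7.
At ρ = 2/7: ρ+…+ρ^5 = 0.3992 < 1.4286.
So cooperation is not sustainable.

No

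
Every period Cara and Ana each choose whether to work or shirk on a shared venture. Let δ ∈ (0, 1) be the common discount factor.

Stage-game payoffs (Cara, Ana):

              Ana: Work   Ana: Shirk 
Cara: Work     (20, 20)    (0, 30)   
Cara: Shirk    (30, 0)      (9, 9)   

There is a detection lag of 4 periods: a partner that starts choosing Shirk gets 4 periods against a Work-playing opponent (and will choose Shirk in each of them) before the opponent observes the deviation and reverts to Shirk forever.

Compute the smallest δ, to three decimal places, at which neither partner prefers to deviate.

Deviating for the 4 undetected periods gains 30−20 = 10 per period over cooperation, then loses 20−9 = 11 per period forever once punishment starts.
Gain: 10(1 + δ + … + δ^3); loss: 11·δ^4/(1−δ).
No profitable deviation ⇔ 10(1−δ^4) ≤ 11·δ^4, i.e. δ^4 ≥ 10/(10+11) = 10/21.
Hence δ ≥ (10/21)^(1/4) ≈ 0.831.

0.831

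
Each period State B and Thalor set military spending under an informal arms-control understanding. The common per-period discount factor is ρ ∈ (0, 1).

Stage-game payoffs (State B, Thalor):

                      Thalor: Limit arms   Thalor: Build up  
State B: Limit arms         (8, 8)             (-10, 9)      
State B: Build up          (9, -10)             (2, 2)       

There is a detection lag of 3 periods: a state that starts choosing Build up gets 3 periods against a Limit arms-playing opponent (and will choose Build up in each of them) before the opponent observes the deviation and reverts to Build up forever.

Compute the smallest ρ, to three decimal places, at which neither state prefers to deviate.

A deviator earns 9 for 3 periods, then 2 forever; cooperating earns 8 forever. Multiplying the IC by (1−ρ):
8 ≥ 9(1−ρ^3) + 2ρ^3, so 7·ρ^3 ≥ 1 and ρ^3 ≥ 1/7.
ρ ≥ (1/7)^(1/3) ≈ 0.523.

0.523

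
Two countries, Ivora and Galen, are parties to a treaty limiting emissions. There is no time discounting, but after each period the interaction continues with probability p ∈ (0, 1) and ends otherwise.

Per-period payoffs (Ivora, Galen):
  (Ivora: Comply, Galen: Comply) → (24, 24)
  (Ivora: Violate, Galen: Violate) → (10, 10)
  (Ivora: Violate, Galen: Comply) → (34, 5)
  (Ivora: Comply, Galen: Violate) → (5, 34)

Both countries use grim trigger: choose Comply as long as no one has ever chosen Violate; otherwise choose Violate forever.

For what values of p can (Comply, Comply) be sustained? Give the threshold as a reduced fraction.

With no time discounting, the continuation probability p plays the role of the discount factor.
Grim-trigger IC: 24/(1−p) ≥ 34 + 10p/(1−p) ⇒ p ≥ (34−24)/(34−10) = 5/12.

5/12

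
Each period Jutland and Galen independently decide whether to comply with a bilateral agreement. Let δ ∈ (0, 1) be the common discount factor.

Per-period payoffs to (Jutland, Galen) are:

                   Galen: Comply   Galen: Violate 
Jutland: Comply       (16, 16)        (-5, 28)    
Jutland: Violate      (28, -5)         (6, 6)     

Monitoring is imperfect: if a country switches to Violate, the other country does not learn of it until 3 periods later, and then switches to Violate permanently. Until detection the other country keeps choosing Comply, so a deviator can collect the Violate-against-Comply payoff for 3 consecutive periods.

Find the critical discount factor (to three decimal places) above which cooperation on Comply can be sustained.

The best deviation is to choose Violate for all 3 undetected periods, earning 28 each, then 6 forever once detected.
Deviation value: 28(1−δ^3)/(1−δ) + 6δ^3/(1−δ); cooperation value: 16/(1−δ).
IC: 16 ≥ 28(1−δ^3) + 6δ^3 = 28 − 22δ^3.
So δ^3 ≥ 12/22 = 6/11, giving δ ≥ (6/11)^(1/3) ≈ 0.817.

0.817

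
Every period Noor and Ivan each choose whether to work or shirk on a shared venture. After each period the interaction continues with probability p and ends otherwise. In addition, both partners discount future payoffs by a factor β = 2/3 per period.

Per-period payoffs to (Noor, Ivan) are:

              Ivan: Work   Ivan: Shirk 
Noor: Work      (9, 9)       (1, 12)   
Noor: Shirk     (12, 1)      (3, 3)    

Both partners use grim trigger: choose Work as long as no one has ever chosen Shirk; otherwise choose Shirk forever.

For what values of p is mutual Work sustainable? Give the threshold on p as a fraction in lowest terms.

1/2

Expected continuation weight on next period's payoff is β·p = 2/3·p, which plays the role of the discount factor.
Cooperation requires 2/3·p ≥ (12−9)/(12−3) = 1/3, hence p ≥ 1/2.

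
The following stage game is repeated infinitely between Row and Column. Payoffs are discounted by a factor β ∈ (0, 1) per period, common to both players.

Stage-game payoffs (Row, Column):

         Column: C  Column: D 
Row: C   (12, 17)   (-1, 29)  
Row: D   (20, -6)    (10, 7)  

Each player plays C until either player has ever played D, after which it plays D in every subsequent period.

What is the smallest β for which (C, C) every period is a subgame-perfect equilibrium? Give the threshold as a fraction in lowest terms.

4/5

For Row: deviation gain 20−12 = 8, per-period punishment loss 12−10 = 2. IC gives β ≥ 8/10 = 4/5.
For Column: gain 12, loss 10 per period, so β ≥ 12/22 = 6/11.
The tighter constraint is Row's, so cooperation needs β ≥ 4/5.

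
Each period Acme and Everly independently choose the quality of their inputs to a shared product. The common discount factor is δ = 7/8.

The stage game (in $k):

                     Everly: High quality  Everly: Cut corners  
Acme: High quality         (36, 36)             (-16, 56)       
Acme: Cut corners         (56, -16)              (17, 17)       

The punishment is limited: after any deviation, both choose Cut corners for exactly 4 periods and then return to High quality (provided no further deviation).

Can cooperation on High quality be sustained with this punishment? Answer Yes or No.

IC: δ+…+δ^4 ≥ (56−36)/(36−17) = 20/19.
At δ = 7/8: partial sum = 2.8967 ≥ 1.0526. Cooperation sustainable.

Yes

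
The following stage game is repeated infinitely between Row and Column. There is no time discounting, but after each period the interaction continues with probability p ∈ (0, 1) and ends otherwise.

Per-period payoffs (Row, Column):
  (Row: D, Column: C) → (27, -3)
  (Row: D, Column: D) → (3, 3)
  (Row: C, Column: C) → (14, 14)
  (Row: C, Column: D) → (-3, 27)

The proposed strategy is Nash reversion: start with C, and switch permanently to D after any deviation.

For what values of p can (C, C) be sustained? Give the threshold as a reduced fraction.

13/24

With no time discounting, the continuation probability p plays the role of the discount factor.
Grim-trigger IC: 14/(1−p) ≥ 27 + 3p/(1−p) ⇒ p ≥ (27−14)/(27−3) = 13/24.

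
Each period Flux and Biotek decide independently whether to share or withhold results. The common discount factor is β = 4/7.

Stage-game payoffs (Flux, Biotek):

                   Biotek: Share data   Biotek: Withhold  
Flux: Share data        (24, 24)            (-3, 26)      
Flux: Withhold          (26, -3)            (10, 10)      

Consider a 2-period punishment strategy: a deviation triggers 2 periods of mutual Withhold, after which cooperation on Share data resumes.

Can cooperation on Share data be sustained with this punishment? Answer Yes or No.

A one-shot deviation gives 26 now, then 10 for 2 periods, then back to 24.
Gain from deviating: (26−24) today; loss: (24−10) in each of the next 2 periods.
No-deviation condition: (24−10)(β+…+β^2) ≥ 26−24, i.e. β+…+β^2 ≥ 1/7.
At β = 4/7: β+…+β^2 = 0.8980 ≥ 0.1429.
So cooperation is sustainable.

Yes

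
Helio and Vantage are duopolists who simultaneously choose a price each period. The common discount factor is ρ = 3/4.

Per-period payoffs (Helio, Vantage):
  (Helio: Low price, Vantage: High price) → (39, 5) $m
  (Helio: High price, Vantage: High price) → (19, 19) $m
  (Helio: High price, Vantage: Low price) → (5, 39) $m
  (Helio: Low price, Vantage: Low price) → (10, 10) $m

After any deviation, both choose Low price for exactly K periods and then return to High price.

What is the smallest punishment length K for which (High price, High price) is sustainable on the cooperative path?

IC: ρ(1−ρ^K)/(1−ρ) ≥ (39−19)/(19−10) = 20/9.
With ρ = 3/4: need 1 − ρ^K ≥ 20/9·(1−3/4)/(3/4), i.e. ρ^K ≤ 0.2593.
Since (3/4)^4 = 0.3164 and (3/4)^5 = 0.2373, the smallest such K is 5.

5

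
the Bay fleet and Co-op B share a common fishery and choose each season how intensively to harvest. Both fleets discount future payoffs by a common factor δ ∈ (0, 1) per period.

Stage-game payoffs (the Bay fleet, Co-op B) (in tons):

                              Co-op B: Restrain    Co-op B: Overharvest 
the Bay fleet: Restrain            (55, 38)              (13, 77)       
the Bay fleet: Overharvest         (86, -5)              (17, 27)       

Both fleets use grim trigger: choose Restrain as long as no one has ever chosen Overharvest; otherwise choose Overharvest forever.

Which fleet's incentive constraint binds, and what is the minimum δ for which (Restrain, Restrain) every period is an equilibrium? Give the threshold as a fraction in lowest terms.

Co-op B; δ ≥ 39/50

For the Bay fleet: deviation gain 86−55 = 31, per-period punishment loss 55−17 = 38. IC gives δ ≥ 31/69.
For Co-op B: gain 39, loss 11 per period, so δ ≥ 39/50.
The tighter constraint is Co-op B's, so cooperation needs δ ≥ 39/50.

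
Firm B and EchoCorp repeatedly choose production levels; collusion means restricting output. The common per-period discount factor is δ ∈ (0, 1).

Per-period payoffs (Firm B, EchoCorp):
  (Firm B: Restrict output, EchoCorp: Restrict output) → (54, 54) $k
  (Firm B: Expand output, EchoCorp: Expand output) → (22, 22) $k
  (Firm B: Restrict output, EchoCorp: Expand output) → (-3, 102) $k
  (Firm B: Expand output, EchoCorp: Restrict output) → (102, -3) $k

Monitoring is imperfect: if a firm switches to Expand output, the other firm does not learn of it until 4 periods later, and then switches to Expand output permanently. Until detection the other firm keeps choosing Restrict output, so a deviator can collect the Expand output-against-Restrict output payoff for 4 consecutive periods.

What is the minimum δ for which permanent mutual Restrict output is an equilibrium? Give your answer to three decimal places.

A deviator earns 102 for 4 periods, then 22 forever; cooperating earns 54 forever. Multiplying the IC by (1−δ):
54 ≥ 102(1−δ^4) + 22δ^4, so 80·δ^4 ≥ 48 and δ^4 ≥ 3/5.
δ ≥ (3/5)^(1/4) ≈ 0.880.

0.880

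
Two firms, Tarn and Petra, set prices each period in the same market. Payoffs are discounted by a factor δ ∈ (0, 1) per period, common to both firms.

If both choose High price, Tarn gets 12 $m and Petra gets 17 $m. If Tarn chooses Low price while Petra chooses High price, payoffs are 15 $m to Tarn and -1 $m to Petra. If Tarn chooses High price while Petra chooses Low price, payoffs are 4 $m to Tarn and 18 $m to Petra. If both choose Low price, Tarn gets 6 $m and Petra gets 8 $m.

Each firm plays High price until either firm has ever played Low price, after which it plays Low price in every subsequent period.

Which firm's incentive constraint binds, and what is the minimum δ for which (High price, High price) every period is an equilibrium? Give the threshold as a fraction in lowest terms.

Tarn; δ ≥ 1/3

Tarn's threshold: (15−12)/(15−6) = 1/3.
Petra's threshold: (18−17)/(18−8) = 1/10.
1/3 > 1/10, so Tarn binds and δ* = 1/3.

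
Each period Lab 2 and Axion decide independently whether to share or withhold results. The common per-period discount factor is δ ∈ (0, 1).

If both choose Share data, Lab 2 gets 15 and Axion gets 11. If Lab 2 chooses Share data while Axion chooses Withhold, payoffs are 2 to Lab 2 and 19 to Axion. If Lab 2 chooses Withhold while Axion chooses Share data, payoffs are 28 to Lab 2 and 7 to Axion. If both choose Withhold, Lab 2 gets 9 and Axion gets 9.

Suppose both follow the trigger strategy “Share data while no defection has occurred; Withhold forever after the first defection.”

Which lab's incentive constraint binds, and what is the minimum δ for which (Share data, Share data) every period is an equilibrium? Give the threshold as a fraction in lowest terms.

For Lab 2: deviation gain 28−15 = 13, per-period punishment loss 15−9 = 6. IC gives δ ≥ 13/19.
For Axion: gain 8, loss 2 per period, so δ ≥ 8/10 = 4/5.
The tighter constraint is Axion's, so cooperation needs δ ≥ 4/5.

Axion; δ ≥ 4/5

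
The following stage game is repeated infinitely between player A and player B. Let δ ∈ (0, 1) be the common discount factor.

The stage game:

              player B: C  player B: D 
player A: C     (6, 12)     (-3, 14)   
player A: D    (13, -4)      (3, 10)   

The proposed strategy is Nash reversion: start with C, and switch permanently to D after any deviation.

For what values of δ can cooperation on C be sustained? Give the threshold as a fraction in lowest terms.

7/10

player A: cooperation gives 6 each period; deviation gives 13 once then 3 forever.
  6/(1−δ) ≥ 13 + 3δ/(1−δ) ⇒ δ ≥ 7/10.
player B: cooperation gives 12 each period; deviation gives 14 once then 10 forever.
  δ ≥ 2/4 = 1/2.
Both must hold, so the binding constraint is player A's: δ ≥ 7/10.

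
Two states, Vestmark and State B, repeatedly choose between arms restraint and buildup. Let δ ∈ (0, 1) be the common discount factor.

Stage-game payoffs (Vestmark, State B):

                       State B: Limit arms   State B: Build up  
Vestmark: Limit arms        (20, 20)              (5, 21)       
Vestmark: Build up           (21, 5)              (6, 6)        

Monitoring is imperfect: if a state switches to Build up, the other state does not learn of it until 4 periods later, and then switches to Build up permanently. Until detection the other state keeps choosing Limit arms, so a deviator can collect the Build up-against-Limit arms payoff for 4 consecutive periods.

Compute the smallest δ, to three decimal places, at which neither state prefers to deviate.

The best deviation is to choose Build up for all 4 undetected periods, earning 21 each, then 6 forever once detected.
Deviation value: 21(1−δ^4)/(1−δ) + 6δ^4/(1−δ); cooperation value: 20/(1−δ).
IC: 20 ≥ 21(1−δ^4) + 6δ^4 = 21 − 15δ^4.
So δ^4 ≥ 1/15, giving δ ≥ (1/15)^(1/4) ≈ 0.508.

0.508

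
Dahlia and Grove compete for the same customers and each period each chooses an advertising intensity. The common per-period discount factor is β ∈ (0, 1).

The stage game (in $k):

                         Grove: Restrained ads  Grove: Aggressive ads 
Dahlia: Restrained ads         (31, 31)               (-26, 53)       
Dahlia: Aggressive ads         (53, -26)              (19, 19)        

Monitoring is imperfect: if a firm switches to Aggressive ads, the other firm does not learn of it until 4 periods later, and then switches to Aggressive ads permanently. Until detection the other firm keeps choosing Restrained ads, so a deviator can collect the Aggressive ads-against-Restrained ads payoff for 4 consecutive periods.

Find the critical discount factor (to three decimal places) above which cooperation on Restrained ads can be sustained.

Deviating for the 4 undetected periods gains 53−31 = 22 per period over cooperation, then loses 31−19 = 12 per period forever once punishment starts.
Gain: 22(1 + β + … + β^3); loss: 12·β^4/(1−β).
No profitable deviation ⇔ 22(1−β^4) ≤ 12·β^4, i.e. β^4 ≥ 22/(22+12) = 11/17.
Hence β ≥ (11/17)^(1/4) ≈ 0.897.

0.897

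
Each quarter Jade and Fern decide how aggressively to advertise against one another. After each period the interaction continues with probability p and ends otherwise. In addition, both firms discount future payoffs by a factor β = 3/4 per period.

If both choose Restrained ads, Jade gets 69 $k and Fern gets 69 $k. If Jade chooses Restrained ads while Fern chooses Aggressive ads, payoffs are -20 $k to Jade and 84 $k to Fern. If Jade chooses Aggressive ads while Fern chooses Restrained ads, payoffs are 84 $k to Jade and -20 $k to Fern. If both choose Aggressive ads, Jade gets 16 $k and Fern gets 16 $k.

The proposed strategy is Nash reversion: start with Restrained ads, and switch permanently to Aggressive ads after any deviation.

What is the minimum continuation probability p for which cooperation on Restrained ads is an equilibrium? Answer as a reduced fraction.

Expected continuation weight on next period's payoff is β·p = 3/4·p, which plays the role of the discount factor.
Cooperation requires 3/4·p ≥ (84−69)/(84−16) = 15/68, hence p ≥ 5/17.

5/17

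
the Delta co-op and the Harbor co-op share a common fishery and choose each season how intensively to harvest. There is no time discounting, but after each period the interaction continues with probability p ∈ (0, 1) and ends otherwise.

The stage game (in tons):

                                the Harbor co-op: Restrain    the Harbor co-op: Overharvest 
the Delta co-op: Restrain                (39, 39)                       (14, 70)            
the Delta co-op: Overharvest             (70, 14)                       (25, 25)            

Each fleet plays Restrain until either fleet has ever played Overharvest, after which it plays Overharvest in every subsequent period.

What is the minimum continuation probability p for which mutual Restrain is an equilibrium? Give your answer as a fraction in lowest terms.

31/45

With no time discounting, the continuation probability p plays the role of the discount factor.
Grim-trigger IC: 39/(1−p) ≥ 70 + 25p/(1−p) ⇒ p ≥ (70−39)/(70−25) = 31/45.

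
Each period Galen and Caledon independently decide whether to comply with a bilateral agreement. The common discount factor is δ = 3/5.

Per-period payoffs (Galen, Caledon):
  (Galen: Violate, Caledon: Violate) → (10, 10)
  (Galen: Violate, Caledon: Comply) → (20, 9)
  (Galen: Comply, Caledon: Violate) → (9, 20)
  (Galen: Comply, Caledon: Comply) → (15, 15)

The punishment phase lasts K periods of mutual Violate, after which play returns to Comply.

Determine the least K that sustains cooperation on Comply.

No profitable deviation requires (15−10)(δ+…+δ^K) ≥ 20−15, i.e. δ+…+δ^K ≥ 1 ≈ 1.0000.
With δ = 3/5, the partial sums are K=1: 0.6000, K=2: 0.9600, K=3: 1.1760.
K = 3 is the first length at which the sum reaches 1.0000.

3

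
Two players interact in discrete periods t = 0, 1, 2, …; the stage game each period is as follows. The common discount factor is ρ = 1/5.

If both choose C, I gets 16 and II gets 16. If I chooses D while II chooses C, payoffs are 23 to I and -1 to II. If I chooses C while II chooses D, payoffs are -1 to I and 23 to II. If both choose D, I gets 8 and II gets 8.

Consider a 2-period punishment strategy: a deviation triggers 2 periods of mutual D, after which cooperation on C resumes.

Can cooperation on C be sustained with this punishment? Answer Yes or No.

Comparing payoff streams over the 3 periods until play realigns: cooperate → 16(1+ρ+…+ρ^2); deviate → 23 + 8(ρ+…+ρ^2).
Cooperation is sustained iff (16−8)(ρ+…+ρ^2) ≥ 23−16.
ρ+…+ρ^2 = 1/5·(1−(1/5)^2)/(1−1/5) = 0.2400, and (23−16)/(16−8) = 0.8750.
0.2400 < 0.8750, so cooperation is not sustainable.

No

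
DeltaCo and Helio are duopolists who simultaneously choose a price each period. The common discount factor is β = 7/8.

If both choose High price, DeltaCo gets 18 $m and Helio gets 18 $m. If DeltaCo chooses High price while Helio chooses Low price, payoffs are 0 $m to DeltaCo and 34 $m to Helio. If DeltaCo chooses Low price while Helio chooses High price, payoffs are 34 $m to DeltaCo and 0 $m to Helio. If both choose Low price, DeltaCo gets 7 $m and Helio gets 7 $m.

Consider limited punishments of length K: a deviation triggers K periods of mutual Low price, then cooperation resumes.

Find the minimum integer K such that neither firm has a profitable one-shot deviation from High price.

Need Σ_{k=1}^{K} β^k ≥ (34−18)/(18−7) = 1.4545 at β = 7/8.
At K = 1 the sum is 0.8750 < 1.4545; at K = 2 it is 1.6406 ≥ 1.4545.
So the minimum punishment length is K = 2.

2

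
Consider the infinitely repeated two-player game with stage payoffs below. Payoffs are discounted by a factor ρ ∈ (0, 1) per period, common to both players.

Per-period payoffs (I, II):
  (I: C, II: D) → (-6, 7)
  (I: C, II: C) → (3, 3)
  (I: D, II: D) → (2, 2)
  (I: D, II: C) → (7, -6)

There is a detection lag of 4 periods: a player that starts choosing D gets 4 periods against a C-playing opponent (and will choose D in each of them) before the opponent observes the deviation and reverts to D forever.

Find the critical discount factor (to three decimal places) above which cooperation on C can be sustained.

A deviator earns 7 for 4 periods, then 2 forever; cooperating earns 3 forever. Multiplying the IC by (1−ρ):
3 ≥ 7(1−ρ^4) + 2ρ^4, so 5·ρ^4 ≥ 4 and ρ^4 ≥ 4/5.
ρ ≥ (4/5)^(1/4) ≈ 0.946.

0.946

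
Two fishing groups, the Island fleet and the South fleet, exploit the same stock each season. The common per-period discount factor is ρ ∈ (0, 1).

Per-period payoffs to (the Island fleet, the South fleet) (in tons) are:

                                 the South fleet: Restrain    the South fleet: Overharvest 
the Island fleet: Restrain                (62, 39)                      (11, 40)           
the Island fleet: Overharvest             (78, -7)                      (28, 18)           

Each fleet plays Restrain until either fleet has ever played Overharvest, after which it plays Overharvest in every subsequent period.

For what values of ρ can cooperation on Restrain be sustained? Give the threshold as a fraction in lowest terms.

For the Island fleet: deviation gain 78−62 = 16, per-period punishment loss 62−28 = 34. IC gives ρ ≥ 16/50 = 8/25.
For the South fleet: gain 1, loss 21 per period, so ρ ≥ 1/22.
The tighter constraint is the Island fleet's, so cooperation needs ρ ≥ 8/25.

8/25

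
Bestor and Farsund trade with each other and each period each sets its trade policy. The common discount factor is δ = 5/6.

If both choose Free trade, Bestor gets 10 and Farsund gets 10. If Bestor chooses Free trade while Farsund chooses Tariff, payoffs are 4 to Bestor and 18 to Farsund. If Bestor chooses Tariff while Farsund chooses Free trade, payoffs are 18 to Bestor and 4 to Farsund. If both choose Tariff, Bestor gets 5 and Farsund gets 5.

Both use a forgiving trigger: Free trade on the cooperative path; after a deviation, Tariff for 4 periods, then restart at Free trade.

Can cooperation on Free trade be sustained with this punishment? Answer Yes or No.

Yes

IC: δ+…+δ^4 ≥ (18−10)/(10−5) = 8/5.
At δ = 5/6: partial sum = 2.5887 ≥ 1.6000. Cooperation sustainable.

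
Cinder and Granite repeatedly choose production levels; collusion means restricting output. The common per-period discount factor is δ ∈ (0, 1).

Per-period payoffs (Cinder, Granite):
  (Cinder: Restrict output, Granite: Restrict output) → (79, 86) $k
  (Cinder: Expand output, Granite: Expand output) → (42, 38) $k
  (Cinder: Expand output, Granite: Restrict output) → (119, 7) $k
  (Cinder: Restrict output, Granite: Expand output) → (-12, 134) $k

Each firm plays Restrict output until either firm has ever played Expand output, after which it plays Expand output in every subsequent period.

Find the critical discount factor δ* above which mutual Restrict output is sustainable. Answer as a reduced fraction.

Cinder's threshold: (119−79)/(119−42) = 40/77.
Granite's threshold: (134−86)/(134−38) = 1/2.
40/77 > 1/2, so Cinder binds and δ* = 40/77.

40/77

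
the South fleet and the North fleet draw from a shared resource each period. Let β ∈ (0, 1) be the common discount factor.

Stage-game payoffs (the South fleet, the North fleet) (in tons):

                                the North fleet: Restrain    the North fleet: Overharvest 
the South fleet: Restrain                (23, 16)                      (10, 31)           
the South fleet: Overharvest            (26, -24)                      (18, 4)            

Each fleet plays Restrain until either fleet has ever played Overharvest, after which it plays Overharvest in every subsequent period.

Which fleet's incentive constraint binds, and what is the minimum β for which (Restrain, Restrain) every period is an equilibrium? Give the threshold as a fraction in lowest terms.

the North fleet; β ≥ 5/9

the South fleet's threshold: (26−23)/(26−18) = 3/8.
the North fleet's threshold: (31−16)/(31−4) = 5/9.
3/8 < 5/9, so the North fleet binds and β* = 5/9.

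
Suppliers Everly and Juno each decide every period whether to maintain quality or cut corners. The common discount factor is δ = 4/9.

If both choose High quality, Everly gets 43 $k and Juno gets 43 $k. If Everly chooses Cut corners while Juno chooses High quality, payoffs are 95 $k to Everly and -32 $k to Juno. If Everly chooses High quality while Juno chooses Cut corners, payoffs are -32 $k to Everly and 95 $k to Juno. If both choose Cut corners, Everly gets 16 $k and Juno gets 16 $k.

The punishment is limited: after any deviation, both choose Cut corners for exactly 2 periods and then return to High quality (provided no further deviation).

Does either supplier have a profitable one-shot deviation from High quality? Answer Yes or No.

A one-shot deviation gives 95 now, then 16 for 2 periods, then back to 43.
Gain from deviating: (95−43) today; loss: (43−16) in each of the next 2 periods.
No-deviation condition: (43−16)(δ+…+δ^2) ≥ 95−43, i.e. δ+…+δ^2 ≥ 52/27.
At δ = 4/9: δ+…+δ^2 = 0.6420 < 1.9259.
So cooperation is not sustainable.

Yes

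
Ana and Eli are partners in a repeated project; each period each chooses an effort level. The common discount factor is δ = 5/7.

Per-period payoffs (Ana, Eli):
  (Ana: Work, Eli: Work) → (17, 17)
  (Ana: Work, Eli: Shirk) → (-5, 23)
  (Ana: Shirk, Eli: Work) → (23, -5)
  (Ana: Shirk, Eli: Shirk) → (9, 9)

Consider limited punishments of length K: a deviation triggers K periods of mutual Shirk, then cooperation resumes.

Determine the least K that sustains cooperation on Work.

IC: δ(1−δ^K)/(1−δ) ≥ (23−17)/(17−9) = 3/4.
With δ = 5/7: need 1 − δ^K ≥ 3/4·(1−5/7)/(5/7), i.e. δ^K ≤ 0.7000.
Since (5/7)^1 = 0.7143 and (5/7)^2 = 0.5102, the smallest such K is 2.

2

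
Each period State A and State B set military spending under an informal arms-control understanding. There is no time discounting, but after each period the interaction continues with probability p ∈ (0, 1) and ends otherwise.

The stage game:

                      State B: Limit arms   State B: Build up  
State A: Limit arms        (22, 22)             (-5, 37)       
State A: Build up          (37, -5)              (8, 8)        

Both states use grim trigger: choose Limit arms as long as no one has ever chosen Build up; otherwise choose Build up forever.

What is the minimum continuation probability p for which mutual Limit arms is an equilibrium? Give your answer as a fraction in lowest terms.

15/29

Expected cooperation value is 22 + p·22 + p²·22 + … = 22/(1−p); deviation gives 37 + p·8/(1−p).
22 ≥ 37(1−p) + 8p ⇒ 29p ≥ 15 ⇒ p ≥ 15/29.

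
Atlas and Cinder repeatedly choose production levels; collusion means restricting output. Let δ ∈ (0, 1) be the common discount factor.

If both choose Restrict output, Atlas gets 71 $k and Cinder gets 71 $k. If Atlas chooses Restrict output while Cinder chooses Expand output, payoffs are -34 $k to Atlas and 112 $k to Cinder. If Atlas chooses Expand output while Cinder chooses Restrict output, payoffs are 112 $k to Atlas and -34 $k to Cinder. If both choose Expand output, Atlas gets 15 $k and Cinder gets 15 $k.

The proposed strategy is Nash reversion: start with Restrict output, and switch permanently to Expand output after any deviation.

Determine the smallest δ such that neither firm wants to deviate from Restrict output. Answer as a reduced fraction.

41/97

One-period gain from deviating is 112 − 71 = 41. The loss is 71 − 15 = 56 in every subsequent period, with present value 56·δ/(1−δ).
Deviation is unprofitable when 56·δ/(1−δ) ≥ 41, i.e. δ/(1−δ) ≥ 41/56.
Equivalently δ ≥ 41/(41+56) = 41/97.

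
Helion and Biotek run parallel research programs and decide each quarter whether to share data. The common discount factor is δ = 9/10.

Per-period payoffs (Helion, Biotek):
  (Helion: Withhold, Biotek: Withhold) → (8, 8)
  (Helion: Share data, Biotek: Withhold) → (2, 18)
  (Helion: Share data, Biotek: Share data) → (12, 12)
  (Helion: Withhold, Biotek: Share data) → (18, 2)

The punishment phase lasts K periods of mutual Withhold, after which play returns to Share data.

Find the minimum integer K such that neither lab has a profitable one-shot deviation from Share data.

2

No profitable deviation requires (12−8)(δ+…+δ^K) ≥ 18−12, i.e. δ+…+δ^K ≥ 3/2 ≈ 1.5000.
With δ = 9/10, the partial sums are K=1: 0.9000, K=2: 1.7100.
K = 2 is the first length at which the sum reaches 1.5000.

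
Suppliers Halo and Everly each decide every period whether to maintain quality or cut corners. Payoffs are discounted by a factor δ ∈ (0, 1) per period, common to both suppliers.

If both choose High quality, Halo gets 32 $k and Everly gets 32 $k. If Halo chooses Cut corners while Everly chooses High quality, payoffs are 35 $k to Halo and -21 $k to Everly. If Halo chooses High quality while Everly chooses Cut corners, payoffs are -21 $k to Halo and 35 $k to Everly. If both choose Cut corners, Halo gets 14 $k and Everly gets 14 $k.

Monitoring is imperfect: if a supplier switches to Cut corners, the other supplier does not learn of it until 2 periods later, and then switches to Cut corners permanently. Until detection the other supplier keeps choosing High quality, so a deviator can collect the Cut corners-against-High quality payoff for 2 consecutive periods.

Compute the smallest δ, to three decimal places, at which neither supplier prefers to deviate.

The best deviation is to choose Cut corners for all 2 undetected periods, earning 35 each, then 14 forever once detected.
Deviation value: 35(1−δ^2)/(1−δ) + 14δ^2/(1−δ); cooperation value: 32/(1−δ).
IC: 32 ≥ 35(1−δ^2) + 14δ^2 = 35 − 21δ^2.
So δ^2 ≥ 3/21 = 1/7, giving δ ≥ (1/7)^(1/2) ≈ 0.378.

0.378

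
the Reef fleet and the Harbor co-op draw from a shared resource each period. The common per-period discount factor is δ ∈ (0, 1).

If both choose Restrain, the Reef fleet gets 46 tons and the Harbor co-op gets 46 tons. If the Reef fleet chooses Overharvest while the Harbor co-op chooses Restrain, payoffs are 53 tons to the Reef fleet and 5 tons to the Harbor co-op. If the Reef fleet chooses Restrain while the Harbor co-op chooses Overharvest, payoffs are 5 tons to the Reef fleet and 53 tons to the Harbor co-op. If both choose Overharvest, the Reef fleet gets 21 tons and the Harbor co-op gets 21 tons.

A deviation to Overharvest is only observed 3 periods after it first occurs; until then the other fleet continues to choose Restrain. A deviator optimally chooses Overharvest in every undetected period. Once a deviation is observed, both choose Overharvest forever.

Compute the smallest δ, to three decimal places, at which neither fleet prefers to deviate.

Deviating for the 3 undetected periods gains 53−46 = 7 per period over cooperation, then loses 46−21 = 25 per period forever once punishment starts.
Gain: 7(1 + δ + … + δ^2); loss: 25·δ^3/(1−δ).
No profitable deviation ⇔ 7(1−δ^3) ≤ 25·δ^3, i.e. δ^3 ≥ 7/(7+25) = 7/32.
Hence δ ≥ (7/32)^(1/3) ≈ 0.603.

0.603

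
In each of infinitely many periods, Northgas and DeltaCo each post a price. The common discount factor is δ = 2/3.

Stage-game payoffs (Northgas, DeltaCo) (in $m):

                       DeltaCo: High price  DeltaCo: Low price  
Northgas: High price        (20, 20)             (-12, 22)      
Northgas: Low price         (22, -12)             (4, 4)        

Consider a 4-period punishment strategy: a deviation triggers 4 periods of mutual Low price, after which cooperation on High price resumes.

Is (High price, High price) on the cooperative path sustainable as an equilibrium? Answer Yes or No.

Yes

Comparing payoff streams over the 5 periods until play realigns: cooperate → 20(1+δ+…+δ^4); deviate → 22 + 4(δ+…+δ^4).
Cooperation is sustained iff (20−4)(δ+…+δ^4) ≥ 22−20.
δ+…+δ^4 = 2/3·(1−(2/3)^4)/(1−2/3) = 1.6049, and (22−20)/(20−4) = 0.1250.
1.6049 ≥ 0.1250, so cooperation is sustainable.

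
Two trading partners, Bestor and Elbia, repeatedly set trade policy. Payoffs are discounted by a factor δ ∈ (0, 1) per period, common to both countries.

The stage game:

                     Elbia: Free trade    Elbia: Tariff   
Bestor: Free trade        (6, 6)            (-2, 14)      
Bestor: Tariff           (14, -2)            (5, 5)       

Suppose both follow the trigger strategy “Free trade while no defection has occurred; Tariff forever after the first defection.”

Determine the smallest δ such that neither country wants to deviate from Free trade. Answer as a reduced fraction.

Under grim trigger the critical discount factor is (T−C)/(T−P) with T = 14, C = 6, P = 5.
δ* = (14−6)/(14−5) = 8/9.

8/9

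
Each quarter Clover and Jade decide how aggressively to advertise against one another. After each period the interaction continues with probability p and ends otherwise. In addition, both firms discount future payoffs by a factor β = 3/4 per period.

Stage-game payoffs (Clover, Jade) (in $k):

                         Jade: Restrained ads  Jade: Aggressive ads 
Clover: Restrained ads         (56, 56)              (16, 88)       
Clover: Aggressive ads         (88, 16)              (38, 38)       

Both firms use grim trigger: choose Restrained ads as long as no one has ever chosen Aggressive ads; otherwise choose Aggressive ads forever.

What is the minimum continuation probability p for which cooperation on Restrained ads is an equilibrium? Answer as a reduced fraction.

With continuation probability p and discount β, the effective per-period discount factor is βp.
Grim-trigger IC: βp ≥ (88−56)/(88−38) = 16/25.
So p ≥ (16/25)/(3/4) = 64/75.

64/75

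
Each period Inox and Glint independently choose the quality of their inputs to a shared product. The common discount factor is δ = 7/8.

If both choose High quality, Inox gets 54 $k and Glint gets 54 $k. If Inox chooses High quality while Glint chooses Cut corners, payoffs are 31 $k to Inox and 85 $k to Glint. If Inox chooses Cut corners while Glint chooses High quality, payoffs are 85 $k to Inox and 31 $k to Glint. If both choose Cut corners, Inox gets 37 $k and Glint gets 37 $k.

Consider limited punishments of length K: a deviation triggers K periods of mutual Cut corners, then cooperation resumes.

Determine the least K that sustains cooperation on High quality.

3

No profitable deviation requires (54−37)(δ+…+δ^K) ≥ 85−54, i.e. δ+…+δ^K ≥ 31/17 ≈ 1.8235.
With δ = 7/8, the partial sums are K=1: 0.8750, K=2: 1.6406, K=3: 2.3105.
K = 3 is the first length at which the sum reaches 1.8235.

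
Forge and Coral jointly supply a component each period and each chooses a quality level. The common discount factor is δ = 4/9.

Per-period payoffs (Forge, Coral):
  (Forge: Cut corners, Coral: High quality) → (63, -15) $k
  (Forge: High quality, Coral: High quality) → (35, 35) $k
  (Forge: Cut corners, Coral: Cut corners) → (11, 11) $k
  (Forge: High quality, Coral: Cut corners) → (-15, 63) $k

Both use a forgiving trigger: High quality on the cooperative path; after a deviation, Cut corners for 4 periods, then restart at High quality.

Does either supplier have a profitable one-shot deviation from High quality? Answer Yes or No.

Yes

IC: δ+…+δ^4 ≥ (63−35)/(35−11) = 7/6.
At δ = 4/9: partial sum = 0.7688 < 1.1667. Cooperation not sustainable.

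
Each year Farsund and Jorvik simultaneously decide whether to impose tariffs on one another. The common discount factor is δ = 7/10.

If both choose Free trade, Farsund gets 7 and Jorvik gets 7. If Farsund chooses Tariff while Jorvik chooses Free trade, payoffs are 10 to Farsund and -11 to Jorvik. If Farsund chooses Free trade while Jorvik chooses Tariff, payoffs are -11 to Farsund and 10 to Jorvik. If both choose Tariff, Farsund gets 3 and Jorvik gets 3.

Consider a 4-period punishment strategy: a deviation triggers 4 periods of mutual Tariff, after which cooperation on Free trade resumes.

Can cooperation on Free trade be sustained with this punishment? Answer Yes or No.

Yes

A one-shot deviation gives 10 now, then 3 for 4 periods, then back to 7.
Gain from deviating: (10−7) today; loss: (7−3) in each of the next 4 periods.
No-deviation condition: (7−3)(δ+…+δ^4) ≥ 10−7, i.e. δ+…+δ^4 ≥ 3/4.
At δ = 7/10: δ+…+δ^4 = 1.7731 ≥ 0.7500.
So cooperation is sustainable.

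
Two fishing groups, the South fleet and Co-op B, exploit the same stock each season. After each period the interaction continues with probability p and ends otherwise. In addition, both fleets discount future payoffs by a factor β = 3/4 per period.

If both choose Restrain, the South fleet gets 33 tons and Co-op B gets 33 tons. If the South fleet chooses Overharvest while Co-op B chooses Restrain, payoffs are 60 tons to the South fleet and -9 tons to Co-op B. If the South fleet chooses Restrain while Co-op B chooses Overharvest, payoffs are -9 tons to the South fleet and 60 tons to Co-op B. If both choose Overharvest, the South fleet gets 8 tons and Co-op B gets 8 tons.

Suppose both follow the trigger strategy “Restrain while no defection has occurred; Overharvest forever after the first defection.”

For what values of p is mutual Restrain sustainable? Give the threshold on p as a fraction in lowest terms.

Expected continuation weight on next period's payoff is β·p = 3/4·p, which plays the role of the discount factor.
Cooperation requires 3/4·p ≥ (60−33)/(60−8) = 27/52, hence p ≥ 9/13.

9/13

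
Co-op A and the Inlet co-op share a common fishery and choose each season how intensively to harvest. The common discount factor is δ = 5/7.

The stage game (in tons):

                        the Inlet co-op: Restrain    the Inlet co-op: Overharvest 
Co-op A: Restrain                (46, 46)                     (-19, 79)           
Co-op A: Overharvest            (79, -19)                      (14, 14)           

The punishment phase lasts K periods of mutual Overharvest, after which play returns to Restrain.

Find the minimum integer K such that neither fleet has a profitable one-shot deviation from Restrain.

2

IC: δ(1−δ^K)/(1−δ) ≥ (79−46)/(46−14) = 33/32.
With δ = 5/7: need 1 − δ^K ≥ 33/32·(1−5/7)/(5/7), i.e. δ^K ≤ 0.5875.
Since (5/7)^1 = 0.7143 and (5/7)^2 = 0.5102, the smallest such K is 2.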